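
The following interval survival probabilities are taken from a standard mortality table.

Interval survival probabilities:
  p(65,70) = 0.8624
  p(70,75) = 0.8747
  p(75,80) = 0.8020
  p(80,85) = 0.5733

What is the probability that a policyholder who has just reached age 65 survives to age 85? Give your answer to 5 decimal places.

0.34684

The overall survival probability is 0.8624 × 0.8747 × 0.8020 × 0.5733.
= 0.346836.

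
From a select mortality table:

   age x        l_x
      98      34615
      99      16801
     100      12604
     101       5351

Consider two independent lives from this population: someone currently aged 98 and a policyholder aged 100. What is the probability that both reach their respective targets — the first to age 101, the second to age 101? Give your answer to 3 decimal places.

0.066

p₁ = l_101/l_98 = 5351/34615 = 0.154586; p₂ = l_101/l_100 = 5351/12604 = 0.424548.
P(both) = p₁ × p₂ = 0.154586 × 0.424548 = 0.065629.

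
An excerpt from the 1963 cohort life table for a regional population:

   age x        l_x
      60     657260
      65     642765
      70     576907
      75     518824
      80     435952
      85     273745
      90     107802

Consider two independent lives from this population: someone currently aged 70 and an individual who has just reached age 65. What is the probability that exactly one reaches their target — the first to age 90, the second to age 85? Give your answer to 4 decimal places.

0.4536

p₁ = l_90/l_70 = 107802/576907 = 0.186862; p₂ = l_85/l_65 = 273745/642765 = 0.425887.
P(exactly one) = p₁(1−p₂) + (1−p₁)p₂ = 0.107280 + 0.346305 = 0.453585.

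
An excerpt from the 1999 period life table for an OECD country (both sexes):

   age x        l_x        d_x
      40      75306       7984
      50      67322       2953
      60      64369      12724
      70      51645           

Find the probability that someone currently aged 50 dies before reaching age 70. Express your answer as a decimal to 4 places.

0.2329

P(die before 70 | alive at 50) = 1 − l_70/l_50 = 1 − 51645/67322 = (15677)/67322 = 0.232866.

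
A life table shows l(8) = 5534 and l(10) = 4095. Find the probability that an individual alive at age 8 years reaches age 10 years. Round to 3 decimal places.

The conditional survival probability is l(10)/l(8) = 4095/5534 = 0.739971.

0.740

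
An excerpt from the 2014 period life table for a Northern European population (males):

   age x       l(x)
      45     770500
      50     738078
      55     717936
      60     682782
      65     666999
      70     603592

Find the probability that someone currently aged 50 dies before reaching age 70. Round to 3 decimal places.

P(die before 70 | alive at 50) = 1 − l(70)/l(50) = 1 − 603592/738078 = (134486)/738078 = 0.182211.

0.182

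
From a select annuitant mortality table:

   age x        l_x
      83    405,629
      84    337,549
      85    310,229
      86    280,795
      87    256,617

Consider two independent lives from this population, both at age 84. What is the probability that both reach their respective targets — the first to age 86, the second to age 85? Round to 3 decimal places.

p₁ = l_86/l_84 = 280,795/337,549 = 0.831864; p₂ = l_85/l_84 = 310,229/337,549 = 0.919064.
P(both) = p₁ × p₂ = 0.831864 × 0.919064 = 0.764536.

0.765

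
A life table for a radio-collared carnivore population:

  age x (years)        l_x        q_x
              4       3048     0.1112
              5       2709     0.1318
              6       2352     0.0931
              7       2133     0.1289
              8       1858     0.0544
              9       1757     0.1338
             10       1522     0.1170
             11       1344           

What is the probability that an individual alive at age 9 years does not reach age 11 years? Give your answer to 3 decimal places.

P(die before 11 | alive at 9) = 1 − l_11/l_9 = 1 − 1344/1757 = (413)/1757 = 0.235060.

0.235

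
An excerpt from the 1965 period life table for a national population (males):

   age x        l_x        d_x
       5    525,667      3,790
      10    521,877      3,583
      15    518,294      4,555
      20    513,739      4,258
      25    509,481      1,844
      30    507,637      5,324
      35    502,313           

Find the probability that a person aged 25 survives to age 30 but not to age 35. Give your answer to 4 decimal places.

This is the probability of reaching 30 but not 35, conditional on being alive at 25: (l_30 − l_35) / l_25.
= (507,637 − 502,313) / 509,481 = 5,324 / 509,481 = 0.010450.

0.0104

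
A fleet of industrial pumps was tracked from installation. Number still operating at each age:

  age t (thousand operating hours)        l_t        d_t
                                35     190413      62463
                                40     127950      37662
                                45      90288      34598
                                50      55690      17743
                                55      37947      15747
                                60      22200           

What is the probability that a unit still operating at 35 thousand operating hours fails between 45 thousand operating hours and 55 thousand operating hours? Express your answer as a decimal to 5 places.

This is the probability of reaching 45 but not 55, conditional on being operational at 35: (l_45 − l_55) / l_35.
= (90288 − 37947) / 190413 = 52341 / 190413 = 0.274881.

0.27488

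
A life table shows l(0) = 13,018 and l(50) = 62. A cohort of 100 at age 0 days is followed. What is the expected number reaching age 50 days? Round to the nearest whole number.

0

The relevant probability is 62/13,018 = 0.004763.
Expected number = 100 × 0.004763 = 0.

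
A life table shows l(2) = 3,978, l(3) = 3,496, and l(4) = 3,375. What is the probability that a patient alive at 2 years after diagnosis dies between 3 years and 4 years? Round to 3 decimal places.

This is the probability of reaching 3 but not 4, conditional on being alive at 2: (l(3) − l(4)) / l(2).
= (3,496 − 3,375) / 3,978 = 121 / 3,978 = 0.030417.

0.030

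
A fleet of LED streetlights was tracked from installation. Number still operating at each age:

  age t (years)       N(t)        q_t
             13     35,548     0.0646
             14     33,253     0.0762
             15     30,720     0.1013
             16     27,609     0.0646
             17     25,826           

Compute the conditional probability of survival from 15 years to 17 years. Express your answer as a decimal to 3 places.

0.841

The conditional survival probability is N(17)/N(15) = 25,826/30,720 = 0.840690.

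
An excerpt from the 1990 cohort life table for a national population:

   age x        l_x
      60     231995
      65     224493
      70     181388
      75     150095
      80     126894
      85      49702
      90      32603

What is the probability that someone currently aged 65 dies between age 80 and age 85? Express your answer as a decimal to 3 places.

We want 15|5q65 = (l_80 − l_85)/l_65.
This is the probability of reaching 80 but not 85, conditional on being alive at 65: (l_80 − l_85) / l_65.
= (126894 − 49702) / 224493 = 77192 / 224493 = 0.343850.

0.344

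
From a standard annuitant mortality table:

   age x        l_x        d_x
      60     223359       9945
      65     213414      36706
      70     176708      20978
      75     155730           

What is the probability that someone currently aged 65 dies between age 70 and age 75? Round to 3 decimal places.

We want 5|5q65 = (l_70 − l_75)/l_65.
This is the probability of reaching 70 but not 75, conditional on being alive at 65: (l_70 − l_75) / l_65.
= (176708 − 155730) / 213414 = 20978 / 213414 = 0.098297.

0.098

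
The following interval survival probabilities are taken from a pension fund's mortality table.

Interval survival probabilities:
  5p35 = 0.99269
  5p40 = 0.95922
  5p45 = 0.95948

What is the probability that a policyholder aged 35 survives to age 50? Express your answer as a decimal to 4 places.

15p35 = 0.99269 × 0.95922 × 0.95948.
= 0.913625.

0.9136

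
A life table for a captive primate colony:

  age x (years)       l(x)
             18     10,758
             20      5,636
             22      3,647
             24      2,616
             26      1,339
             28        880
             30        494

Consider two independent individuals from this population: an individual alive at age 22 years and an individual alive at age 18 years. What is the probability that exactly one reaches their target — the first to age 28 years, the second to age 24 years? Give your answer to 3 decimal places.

0.367

p₁ = l(28)/l(22) = 880/3,647 = 0.241294; p₂ = l(24)/l(18) = 2,616/10,758 = 0.243168.
P(exactly one) = p₁(1−p₂) + (1−p₁)p₂ = 0.182619 + 0.184493 = 0.367112.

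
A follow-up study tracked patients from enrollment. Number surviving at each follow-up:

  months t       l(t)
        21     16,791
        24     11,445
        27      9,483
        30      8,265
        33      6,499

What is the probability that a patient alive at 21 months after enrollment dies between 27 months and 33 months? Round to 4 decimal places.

This is the probability of reaching 27 but not 33, conditional on being alive at 21: (l(27) − l(33)) / l(21).
= (9,483 − 6,499) / 16,791 = 2,984 / 16,791 = 0.177714.

0.1777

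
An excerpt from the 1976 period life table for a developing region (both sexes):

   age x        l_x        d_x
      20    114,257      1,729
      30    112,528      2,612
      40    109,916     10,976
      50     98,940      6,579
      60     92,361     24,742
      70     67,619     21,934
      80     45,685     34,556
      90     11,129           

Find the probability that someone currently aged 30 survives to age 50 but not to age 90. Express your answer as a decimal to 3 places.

0.780

This is the probability of reaching 50 but not 90, conditional on being alive at 30: (l_50 − l_90) / l_30.
= (98,940 − 11,129) / 112,528 = 87,811 / 112,528 = 0.780348.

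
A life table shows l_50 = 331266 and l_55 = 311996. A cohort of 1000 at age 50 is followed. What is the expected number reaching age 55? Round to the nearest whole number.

The relevant probability is 311996/331266 = 0.941829.
Expected number = 1000 × 0.941829 = 942.

942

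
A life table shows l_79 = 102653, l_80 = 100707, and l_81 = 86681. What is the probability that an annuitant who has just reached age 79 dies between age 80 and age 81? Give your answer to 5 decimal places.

We want 1|1q79 = (l_80 − l_81)/l_79.
This is the probability of reaching 80 but not 81, conditional on being alive at 79: (l_80 − l_81) / l_79.
= (100707 − 86681) / 102653 = 14026 / 102653 = 0.136635.

0.13664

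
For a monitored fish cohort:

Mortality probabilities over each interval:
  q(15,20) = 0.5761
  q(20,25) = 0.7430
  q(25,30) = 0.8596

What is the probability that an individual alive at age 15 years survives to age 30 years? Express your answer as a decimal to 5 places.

Chaining the interval survival probabilities: (1 − 0.5761) × (1 − 0.7430) × (1 − 0.8596).
= 0.4239 × 0.2570 × 0.1404 = 0.015295.

0.01530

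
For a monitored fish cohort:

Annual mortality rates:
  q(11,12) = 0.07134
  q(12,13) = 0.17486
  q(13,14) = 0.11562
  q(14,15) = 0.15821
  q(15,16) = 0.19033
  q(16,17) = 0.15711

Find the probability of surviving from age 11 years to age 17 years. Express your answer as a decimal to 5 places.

0.38932

The overall survival probability is (1 − 0.07134) × (1 − 0.17486) × (1 − 0.11562) × (1 − 0.15821) × (1 − 0.19033) × (1 − 0.15711).
= 0.92866 × 0.82514 × 0.88438 × 0.84179 × 0.80967 × 0.84289 = 0.389319.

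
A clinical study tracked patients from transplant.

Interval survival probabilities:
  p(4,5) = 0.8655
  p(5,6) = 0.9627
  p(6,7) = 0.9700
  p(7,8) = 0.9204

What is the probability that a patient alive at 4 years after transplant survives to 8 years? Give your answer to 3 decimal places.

P(survive 4→8) = 0.8655 × 0.9627 × 0.9700 × 0.9204.
= 0.743886.

0.744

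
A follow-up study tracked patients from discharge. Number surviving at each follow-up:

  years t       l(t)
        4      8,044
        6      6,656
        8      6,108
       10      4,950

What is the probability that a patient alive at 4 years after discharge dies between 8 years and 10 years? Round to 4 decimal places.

0.1440

This is the probability of reaching 8 but not 10, conditional on being alive at 4: (l(8) − l(10)) / l(4).
= (6,108 − 4,950) / 8,044 = 1,158 / 8,044 = 0.143958.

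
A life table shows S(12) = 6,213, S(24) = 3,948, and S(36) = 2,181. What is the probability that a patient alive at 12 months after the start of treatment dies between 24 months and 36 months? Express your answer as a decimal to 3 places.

0.284

This is the probability of reaching 24 but not 36, conditional on being alive at 12: (S(24) − S(36)) / S(12).
= (3,948 − 2,181) / 6,213 = 1,767 / 6,213 = 0.284404.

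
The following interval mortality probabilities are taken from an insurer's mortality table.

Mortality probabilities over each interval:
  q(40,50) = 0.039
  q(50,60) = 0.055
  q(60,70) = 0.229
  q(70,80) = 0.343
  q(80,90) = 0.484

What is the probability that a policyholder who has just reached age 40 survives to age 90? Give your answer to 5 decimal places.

0.23737

P(survive 40→90) = (1 − 0.039) × (1 − 0.055) × (1 − 0.229) × (1 − 0.343) × (1 − 0.484).
= 0.961 × 0.945 × 0.771 × 0.657 × 0.516 = 0.237369.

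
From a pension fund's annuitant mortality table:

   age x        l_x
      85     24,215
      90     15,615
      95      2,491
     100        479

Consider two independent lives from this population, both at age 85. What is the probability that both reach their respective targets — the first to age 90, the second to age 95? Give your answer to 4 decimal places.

p₁ = l_90/l_85 = 15,615/24,215 = 0.644848; p₂ = l_95/l_85 = 2,491/24,215 = 0.102870.
P(both) = p₁ × p₂ = 0.644848 × 0.102870 = 0.066336.

0.0663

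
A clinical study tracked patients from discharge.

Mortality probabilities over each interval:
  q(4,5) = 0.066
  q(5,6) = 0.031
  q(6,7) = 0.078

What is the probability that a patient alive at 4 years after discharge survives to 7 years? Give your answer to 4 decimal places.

Chaining the interval survival probabilities: (1 − 0.066) × (1 − 0.031) × (1 − 0.078).
= 0.934 × 0.969 × 0.922 = 0.834452.

0.8345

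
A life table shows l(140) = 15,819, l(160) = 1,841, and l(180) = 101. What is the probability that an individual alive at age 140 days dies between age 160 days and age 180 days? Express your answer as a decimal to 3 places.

This is the probability of reaching 160 but not 180, conditional on being alive at 140: (l(160) − l(180)) / l(140).
= (1,841 − 101) / 15,819 = 1,740 / 15,819 = 0.109994.

0.110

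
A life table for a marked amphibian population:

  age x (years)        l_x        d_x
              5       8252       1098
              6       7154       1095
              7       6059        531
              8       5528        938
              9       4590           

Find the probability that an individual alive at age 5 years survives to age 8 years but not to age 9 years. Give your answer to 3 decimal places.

This is the probability of reaching 8 but not 9, conditional on being alive at 5: (l_8 − l_9) / l_5.
= (5528 − 4590) / 8252 = 938 / 8252 = 0.113669.

0.114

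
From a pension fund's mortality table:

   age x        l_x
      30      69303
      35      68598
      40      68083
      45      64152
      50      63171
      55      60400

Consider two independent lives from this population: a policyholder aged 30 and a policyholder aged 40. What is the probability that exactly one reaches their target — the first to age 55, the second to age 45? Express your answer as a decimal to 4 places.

p₁ = l_55/l_30 = 60400/69303 = 0.871535; p₂ = l_45/l_40 = 64152/68083 = 0.942262.
P(exactly one) = p₁(1−p₂) + (1−p₁)p₂ = 0.050321 + 0.121048 = 0.171368.

0.1714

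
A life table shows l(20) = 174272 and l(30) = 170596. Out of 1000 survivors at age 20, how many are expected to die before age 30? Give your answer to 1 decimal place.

The relevant probability is 1 − 170596/174272 = 0.021093.
Expected number = 1000 × 0.021093 = 21.1.

21.1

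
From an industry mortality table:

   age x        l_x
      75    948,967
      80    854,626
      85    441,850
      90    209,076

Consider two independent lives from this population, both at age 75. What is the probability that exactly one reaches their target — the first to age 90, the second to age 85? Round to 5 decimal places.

p₁ = l_90/l_75 = 209,076/948,967 = 0.220320; p₂ = l_85/l_75 = 441,850/948,967 = 0.465612.
P(exactly one) = p₁(1−p₂) + (1−p₁)p₂ = 0.117736 + 0.363028 = 0.480765.

0.48076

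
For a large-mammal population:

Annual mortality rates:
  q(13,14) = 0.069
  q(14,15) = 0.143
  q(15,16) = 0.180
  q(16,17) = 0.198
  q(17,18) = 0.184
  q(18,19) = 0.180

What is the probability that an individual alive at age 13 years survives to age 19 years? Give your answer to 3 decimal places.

The overall survival probability is (1 − 0.069) × (1 − 0.143) × (1 − 0.180) × (1 − 0.198) × (1 − 0.184) × (1 − 0.180).
= 0.931 × 0.857 × 0.820 × 0.802 × 0.816 × 0.820 = 0.351093.

0.351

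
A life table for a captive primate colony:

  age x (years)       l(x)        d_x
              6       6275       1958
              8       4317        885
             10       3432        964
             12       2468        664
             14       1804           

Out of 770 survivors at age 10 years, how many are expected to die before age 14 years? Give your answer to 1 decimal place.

365.3

The relevant probability is 1 − 1804/3432 = 0.474359.
Expected number = 770 × 0.474359 = 365.3.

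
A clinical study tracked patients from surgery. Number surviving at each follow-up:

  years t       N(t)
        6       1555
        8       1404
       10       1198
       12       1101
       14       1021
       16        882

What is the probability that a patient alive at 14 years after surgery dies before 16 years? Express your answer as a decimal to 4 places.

0.1361

P(die before 16 | alive at 14) = 1 − N(16)/N(14) = 1 − 882/1021 = (139)/1021 = 0.136141.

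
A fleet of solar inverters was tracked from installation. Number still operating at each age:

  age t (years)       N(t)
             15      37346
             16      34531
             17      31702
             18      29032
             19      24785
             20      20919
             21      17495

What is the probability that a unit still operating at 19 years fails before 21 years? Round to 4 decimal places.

0.2941

P(fail before 21 | operational at 19) = 1 − N(21)/N(19) = 1 − 17495/24785 = (7290)/24785 = 0.294130.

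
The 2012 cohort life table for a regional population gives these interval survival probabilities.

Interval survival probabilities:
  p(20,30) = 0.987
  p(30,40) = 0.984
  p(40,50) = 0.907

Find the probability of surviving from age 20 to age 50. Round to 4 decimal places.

0.8809

P(survive 20→50) = 0.987 × 0.984 × 0.907.
= 0.880886.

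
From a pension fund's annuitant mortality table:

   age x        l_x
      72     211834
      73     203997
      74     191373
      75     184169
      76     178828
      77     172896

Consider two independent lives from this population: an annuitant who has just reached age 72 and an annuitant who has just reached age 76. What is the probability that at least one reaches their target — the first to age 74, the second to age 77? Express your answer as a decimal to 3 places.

p₁ = l_74/l_72 = 191373/211834 = 0.903410; p₂ = l_77/l_76 = 172896/178828 = 0.966828.
P(at least one) = 1 − (1−p₁)(1−p₂) = 1 − 0.096590 × 0.033172 = 0.996796.

0.997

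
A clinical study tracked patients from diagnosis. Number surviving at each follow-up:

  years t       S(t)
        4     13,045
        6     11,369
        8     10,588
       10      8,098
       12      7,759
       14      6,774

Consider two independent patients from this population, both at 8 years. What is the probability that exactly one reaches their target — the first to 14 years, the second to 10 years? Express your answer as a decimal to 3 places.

0.426

p₁ = S(14)/S(8) = 6,774/10,588 = 0.639781; p₂ = S(10)/S(8) = 8,098/10,588 = 0.764828.
P(exactly one) = p₁(1−p₂) + (1−p₁)p₂ = 0.150459 + 0.275506 = 0.425964.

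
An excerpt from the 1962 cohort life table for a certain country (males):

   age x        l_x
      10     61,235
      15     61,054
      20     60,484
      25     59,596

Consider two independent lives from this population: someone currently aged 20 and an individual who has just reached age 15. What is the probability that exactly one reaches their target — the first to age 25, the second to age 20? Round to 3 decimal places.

p₁ = l_25/l_20 = 59,596/60,484 = 0.985318; p₂ = l_20/l_15 = 60,484/61,054 = 0.990664.
P(exactly one) = p₁(1−p₂) + (1−p₁)p₂ = 0.009199 + 0.014545 = 0.023744.

0.024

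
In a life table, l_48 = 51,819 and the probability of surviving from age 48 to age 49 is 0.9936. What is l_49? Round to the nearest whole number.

51487

l_49 = l_48 × p = 51,819 × 0.9936 = 51487.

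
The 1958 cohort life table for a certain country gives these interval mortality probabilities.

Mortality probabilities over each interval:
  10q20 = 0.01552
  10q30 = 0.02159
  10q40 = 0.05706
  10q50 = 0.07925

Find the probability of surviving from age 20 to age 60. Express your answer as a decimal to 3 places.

0.836

The overall survival probability is (1 − 0.01552) × (1 − 0.02159) × (1 − 0.05706) × (1 − 0.07925).
= 0.98448 × 0.97841 × 0.94294 × 0.92075 = 0.836284.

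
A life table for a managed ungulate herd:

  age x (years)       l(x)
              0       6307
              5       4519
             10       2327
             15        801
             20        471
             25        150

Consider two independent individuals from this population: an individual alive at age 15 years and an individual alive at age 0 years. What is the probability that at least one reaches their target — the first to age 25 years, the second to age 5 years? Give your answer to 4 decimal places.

p₁ = l(25)/l(15) = 150/801 = 0.187266; p₂ = l(5)/l(0) = 4519/6307 = 0.716505.
P(at least one) = 1 − (1−p₁)(1−p₂) = 1 − 0.812734 × 0.283495 = 0.769594.

0.7696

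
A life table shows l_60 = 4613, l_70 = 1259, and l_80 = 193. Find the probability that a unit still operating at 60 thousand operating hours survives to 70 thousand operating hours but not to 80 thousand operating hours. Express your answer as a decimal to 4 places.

0.2311

This is the probability of reaching 70 but not 80, conditional on being operational at 60: (l_70 − l_80) / l_60.
= (1259 − 193) / 4613 = 1066 / 4613 = 0.231086.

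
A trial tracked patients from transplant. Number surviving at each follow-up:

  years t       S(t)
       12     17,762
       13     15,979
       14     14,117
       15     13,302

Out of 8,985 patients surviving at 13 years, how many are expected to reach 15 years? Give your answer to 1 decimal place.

7479.7

The relevant probability is 13,302/15,979 = 0.832468.
Expected number = 8,985 × 0.832468 = 7479.7.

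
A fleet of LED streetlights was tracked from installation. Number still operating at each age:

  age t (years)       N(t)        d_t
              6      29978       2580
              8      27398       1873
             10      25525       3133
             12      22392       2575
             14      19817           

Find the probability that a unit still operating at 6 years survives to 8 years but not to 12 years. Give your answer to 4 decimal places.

0.1670

This is the probability of reaching 8 but not 12, conditional on being operational at 6: (N(8) − N(12)) / N(6).
= (27398 − 22392) / 29978 = 5006 / 29978 = 0.166989.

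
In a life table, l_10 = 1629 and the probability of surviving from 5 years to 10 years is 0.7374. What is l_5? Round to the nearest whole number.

l_5 = l_10 / p = 1629 / 0.7374 = 2209.

2209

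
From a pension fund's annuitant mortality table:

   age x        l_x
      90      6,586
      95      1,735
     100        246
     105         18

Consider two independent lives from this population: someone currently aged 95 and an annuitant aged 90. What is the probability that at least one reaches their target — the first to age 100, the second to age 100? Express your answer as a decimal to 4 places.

0.1738

p₁ = l_100/l_95 = 246/1,735 = 0.141787; p₂ = l_100/l_90 = 246/6,586 = 0.037352.
P(at least one) = 1 − (1−p₁)(1−p₂) = 1 − 0.858213 × 0.962648 = 0.173843.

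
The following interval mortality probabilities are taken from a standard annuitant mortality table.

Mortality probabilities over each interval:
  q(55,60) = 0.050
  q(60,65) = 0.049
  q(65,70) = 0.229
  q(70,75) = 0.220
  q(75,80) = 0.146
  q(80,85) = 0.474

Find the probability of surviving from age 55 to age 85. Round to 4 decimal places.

0.2441

Chaining the interval survival probabilities: (1 − 0.050) × (1 − 0.049) × (1 − 0.229) × (1 − 0.220) × (1 − 0.146) × (1 − 0.474).
= 0.950 × 0.951 × 0.771 × 0.780 × 0.854 × 0.526 = 0.244060.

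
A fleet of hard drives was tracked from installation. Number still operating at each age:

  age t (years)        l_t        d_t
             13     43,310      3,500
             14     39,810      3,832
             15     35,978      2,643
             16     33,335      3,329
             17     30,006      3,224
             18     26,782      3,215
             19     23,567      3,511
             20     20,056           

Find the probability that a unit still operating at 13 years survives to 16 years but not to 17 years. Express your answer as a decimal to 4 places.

This is the probability of reaching 16 but not 17, conditional on being operational at 13: (l_16 − l_17) / l_13.
= (33,335 − 30,006) / 43,310 = 3,329 / 43,310 = 0.076864.

0.0769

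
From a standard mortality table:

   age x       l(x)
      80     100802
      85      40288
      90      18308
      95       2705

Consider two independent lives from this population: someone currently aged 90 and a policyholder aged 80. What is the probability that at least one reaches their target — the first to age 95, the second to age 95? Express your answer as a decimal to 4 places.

0.1706

p₁ = l(95)/l(90) = 2705/18308 = 0.147750; p₂ = l(95)/l(80) = 2705/100802 = 0.026835.
P(at least one) = 1 − (1−p₁)(1−p₂) = 1 − 0.852250 × 0.973165 = 0.170620.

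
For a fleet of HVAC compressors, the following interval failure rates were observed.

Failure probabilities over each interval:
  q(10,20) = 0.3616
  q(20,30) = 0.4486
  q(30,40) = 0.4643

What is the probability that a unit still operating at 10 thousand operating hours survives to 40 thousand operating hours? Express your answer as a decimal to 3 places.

0.189

Survival from 10 to 40 is the product of surviving each interval: (1 − 0.3616) × (1 − 0.4486) × (1 − 0.4643).
= 0.6384 × 0.5514 × 0.5357 = 0.188574.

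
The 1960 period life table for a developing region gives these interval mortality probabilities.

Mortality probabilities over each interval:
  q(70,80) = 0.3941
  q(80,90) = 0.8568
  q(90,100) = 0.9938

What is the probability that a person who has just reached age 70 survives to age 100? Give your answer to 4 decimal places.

0.0005

P(survive 70→100) = (1 − 0.3941) × (1 − 0.8568) × (1 − 0.9938).
= 0.6059 × 0.1432 × 0.0062 = 0.000538.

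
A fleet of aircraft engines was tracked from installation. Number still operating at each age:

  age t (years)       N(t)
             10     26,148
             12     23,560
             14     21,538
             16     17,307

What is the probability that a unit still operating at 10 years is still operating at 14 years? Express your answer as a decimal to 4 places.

0.8237

The conditional survival probability is N(14)/N(10) = 21,538/26,148 = 0.823696.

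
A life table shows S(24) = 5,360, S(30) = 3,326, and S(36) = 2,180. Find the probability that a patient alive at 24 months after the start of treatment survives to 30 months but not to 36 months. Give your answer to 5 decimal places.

This is the probability of reaching 30 but not 36, conditional on being alive at 24: (S(30) − S(36)) / S(24).
= (3,326 − 2,180) / 5,360 = 1,146 / 5,360 = 0.213806.

0.21381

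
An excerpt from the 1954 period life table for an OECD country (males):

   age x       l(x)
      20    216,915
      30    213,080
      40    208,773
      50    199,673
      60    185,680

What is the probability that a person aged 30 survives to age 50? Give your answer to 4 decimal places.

The conditional survival probability is l(50)/l(30) = 199,673/213,080 = 0.937080.

0.9371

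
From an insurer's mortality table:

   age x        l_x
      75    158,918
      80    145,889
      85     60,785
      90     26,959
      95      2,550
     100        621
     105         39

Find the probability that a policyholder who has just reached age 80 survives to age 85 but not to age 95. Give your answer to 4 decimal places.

0.3992

We want 5|10q80 = (l_85 − l_95)/l_80.
This is the probability of reaching 85 but not 95, conditional on being alive at 80: (l_85 − l_95) / l_80.
= (60,785 − 2,550) / 145,889 = 58,235 / 145,889 = 0.399173.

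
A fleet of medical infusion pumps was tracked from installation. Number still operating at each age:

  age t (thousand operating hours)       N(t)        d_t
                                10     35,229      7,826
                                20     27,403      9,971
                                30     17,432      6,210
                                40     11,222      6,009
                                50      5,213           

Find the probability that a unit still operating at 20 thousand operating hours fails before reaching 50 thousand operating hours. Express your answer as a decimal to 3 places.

0.810

P(fail before 50 | operational at 20) = 1 − N(50)/N(20) = 1 − 5,213/27,403 = (22,190)/27,403 = 0.809765.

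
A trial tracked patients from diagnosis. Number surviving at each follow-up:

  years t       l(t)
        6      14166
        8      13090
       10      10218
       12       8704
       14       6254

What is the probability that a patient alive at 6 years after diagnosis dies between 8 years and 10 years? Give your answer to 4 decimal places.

This is the probability of reaching 8 but not 10, conditional on being alive at 6: (l(8) − l(10)) / l(6).
= (13090 − 10218) / 14166 = 2872 / 14166 = 0.202739.

0.2027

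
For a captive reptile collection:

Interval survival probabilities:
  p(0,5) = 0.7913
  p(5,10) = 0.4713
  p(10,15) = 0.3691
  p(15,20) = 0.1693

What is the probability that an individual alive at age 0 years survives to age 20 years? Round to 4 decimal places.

0.0233

Chaining the interval survival probabilities: 0.7913 × 0.4713 × 0.3691 × 0.1693.
= 0.023304.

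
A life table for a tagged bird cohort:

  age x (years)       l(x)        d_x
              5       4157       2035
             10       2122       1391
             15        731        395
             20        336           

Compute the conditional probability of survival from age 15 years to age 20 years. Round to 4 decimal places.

The conditional survival probability is l(20)/l(15) = 336/731 = 0.459644.

0.4596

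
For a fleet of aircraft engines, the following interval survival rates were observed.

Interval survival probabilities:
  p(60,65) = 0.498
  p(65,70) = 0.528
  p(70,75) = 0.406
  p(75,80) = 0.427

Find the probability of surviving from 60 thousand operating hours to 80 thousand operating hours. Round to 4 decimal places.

0.0456

The overall survival probability is 0.498 × 0.528 × 0.406 × 0.427.
= 0.045584.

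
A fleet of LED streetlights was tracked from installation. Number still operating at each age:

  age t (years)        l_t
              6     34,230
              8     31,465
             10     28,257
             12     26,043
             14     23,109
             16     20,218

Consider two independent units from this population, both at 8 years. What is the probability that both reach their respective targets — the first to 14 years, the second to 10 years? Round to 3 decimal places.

0.660

p₁ = l_14/l_8 = 23,109/31,465 = 0.734435; p₂ = l_10/l_8 = 28,257/31,465 = 0.898045.
P(both) = p₁ × p₂ = 0.734435 × 0.898045 = 0.659556.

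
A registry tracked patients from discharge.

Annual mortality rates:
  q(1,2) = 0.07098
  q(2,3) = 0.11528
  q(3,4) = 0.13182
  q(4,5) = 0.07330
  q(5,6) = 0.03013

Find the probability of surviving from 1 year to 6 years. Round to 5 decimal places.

Survival from 1 to 6 is the product of surviving each interval: (1 − 0.07098) × (1 − 0.11528) × (1 − 0.13182) × (1 − 0.07330) × (1 − 0.03013).
= 0.92902 × 0.88472 × 0.86818 × 0.92670 × 0.96987 = 0.641347.

0.64135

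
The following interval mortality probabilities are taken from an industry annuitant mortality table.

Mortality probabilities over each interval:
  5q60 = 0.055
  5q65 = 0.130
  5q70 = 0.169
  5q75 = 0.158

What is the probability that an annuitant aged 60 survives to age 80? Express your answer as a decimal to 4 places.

20p60 = (1 − 0.055) × (1 − 0.130) × (1 − 0.169) × (1 − 0.158).
= 0.945 × 0.870 × 0.831 × 0.842 = 0.575260.

0.5753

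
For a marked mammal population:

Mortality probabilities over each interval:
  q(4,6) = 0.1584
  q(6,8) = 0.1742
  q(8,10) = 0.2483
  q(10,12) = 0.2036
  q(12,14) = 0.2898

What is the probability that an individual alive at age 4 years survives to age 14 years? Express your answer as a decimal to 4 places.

Survival from 4 to 14 is the product of surviving each interval: (1 − 0.1584) × (1 − 0.1742) × (1 − 0.2483) × (1 − 0.2036) × (1 − 0.2898).
= 0.8416 × 0.8258 × 0.7517 × 0.7964 × 0.7102 = 0.295486.

0.2955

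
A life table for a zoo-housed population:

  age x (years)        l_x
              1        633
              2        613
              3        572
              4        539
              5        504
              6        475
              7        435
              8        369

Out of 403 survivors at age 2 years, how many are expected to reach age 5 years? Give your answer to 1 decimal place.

The relevant probability is 504/613 = 0.822186.
Expected number = 403 × 0.822186 = 331.3.

331.3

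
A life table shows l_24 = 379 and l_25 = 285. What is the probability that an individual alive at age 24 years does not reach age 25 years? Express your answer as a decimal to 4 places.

0.2480

P(die before 25 | alive at 24) = 1 − l_25/l_24 = 1 − 285/379 = (94)/379 = 0.248021.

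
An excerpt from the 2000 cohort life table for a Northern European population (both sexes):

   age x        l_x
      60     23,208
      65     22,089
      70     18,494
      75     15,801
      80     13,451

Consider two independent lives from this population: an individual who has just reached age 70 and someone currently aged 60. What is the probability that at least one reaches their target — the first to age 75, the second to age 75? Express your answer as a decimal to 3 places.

0.954

p₁ = l_75/l_70 = 15,801/18,494 = 0.854385; p₂ = l_75/l_60 = 15,801/23,208 = 0.680843.
P(at least one) = 1 − (1−p₁)(1−p₂) = 1 − 0.145615 × 0.319157 = 0.953526.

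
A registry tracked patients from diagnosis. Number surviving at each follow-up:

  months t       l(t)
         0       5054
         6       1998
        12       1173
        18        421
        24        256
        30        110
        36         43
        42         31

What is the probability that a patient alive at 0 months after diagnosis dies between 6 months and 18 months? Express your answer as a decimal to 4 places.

This is the probability of reaching 6 but not 18, conditional on being alive at 0: (l(6) − l(18)) / l(0).
= (1998 − 421) / 5054 = 1577 / 5054 = 0.312030.

0.3120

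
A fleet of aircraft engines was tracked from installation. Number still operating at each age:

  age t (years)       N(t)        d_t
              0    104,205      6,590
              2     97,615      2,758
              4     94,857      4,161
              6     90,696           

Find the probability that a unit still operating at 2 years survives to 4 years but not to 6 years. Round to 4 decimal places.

This is the probability of reaching 4 but not 6, conditional on being operational at 2: (N(4) − N(6)) / N(2).
= (94,857 − 90,696) / 97,615 = 4,161 / 97,615 = 0.042627.

0.0426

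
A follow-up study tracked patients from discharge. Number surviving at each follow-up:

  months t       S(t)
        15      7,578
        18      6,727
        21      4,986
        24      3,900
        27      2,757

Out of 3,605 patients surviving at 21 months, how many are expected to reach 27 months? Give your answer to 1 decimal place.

1993.4

The relevant probability is 2,757/4,986 = 0.552948.
Expected number = 3,605 × 0.552948 = 1993.4.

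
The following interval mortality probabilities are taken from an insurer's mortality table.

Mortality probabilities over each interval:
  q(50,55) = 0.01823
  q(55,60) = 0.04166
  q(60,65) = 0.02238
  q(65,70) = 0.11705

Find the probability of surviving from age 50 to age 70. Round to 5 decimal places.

The overall survival probability is (1 − 0.01823) × (1 − 0.04166) × (1 − 0.02238) × (1 − 0.11705).
= 0.98177 × 0.95834 × 0.97762 × 0.88295 = 0.812149.

0.81215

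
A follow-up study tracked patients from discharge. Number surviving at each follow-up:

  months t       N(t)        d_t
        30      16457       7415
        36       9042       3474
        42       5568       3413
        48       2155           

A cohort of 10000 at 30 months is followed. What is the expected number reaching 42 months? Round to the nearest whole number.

3383

The relevant probability is 5568/16457 = 0.338336.
Expected number = 10000 × 0.338336 = 3383.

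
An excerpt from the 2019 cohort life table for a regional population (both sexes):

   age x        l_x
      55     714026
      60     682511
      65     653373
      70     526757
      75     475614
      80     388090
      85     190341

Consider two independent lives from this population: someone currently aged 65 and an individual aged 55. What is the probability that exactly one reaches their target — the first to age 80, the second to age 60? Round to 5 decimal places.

p₁ = l_80/l_65 = 388090/653373 = 0.593979; p₂ = l_60/l_55 = 682511/714026 = 0.955863.
P(exactly one) = p₁(1−p₂) + (1−p₁)p₂ = 0.026216 + 0.388100 = 0.414317.

0.41432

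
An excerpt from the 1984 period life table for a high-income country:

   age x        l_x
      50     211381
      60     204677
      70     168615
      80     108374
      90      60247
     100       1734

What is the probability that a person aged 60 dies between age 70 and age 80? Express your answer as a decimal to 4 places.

We want 10|10q60 = (l_70 − l_80)/l_60.
This is the probability of reaching 70 but not 80, conditional on being alive at 60: (l_70 − l_80) / l_60.
= (168615 − 108374) / 204677 = 60241 / 204677 = 0.294322.

0.2943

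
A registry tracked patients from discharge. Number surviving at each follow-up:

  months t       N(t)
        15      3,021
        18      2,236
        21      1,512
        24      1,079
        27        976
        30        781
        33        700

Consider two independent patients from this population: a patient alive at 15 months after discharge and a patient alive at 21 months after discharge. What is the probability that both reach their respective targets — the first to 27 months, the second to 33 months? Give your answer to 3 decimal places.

p₁ = N(27)/N(15) = 976/3,021 = 0.323072; p₂ = N(33)/N(21) = 700/1,512 = 0.462963.
P(both) = p₁ × p₂ = 0.323072 × 0.462963 = 0.149570.

0.150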